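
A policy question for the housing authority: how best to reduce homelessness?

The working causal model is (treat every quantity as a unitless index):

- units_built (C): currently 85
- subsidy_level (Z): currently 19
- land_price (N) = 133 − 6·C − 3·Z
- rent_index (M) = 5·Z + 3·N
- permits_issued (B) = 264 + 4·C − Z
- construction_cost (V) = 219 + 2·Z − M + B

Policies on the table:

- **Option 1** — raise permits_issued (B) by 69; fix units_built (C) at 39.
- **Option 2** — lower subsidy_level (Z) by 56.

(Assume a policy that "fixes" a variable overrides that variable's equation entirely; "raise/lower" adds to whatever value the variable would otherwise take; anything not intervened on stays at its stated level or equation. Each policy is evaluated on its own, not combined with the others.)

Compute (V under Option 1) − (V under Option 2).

Option 1 (B + 69, C := 39):
  C = 39
  Z = 19
  N = 133 − 6·39 − 3·19 = -158
  M = 0 + 5·19 + 3·(-158) = -379
  B = 264 + 4·39 − 19 (+69 from intervention) = 470
  V = 219 + 2·19 − (-379) + 470 = 1106
Option 2 (Z − 56):
  C = 85
  Z = 19 − 56 = -37
  N = 133 − 6·85 − 3·(-37) = -266
  M = 0 + 5·(-37) + 3·(-266) = -983
  B = 264 + 4·85 − (-37) = 641
  V = 219 + 2·(-37) − (-983) + 641 = 1769
V: 1106 − 1769 = -663

-663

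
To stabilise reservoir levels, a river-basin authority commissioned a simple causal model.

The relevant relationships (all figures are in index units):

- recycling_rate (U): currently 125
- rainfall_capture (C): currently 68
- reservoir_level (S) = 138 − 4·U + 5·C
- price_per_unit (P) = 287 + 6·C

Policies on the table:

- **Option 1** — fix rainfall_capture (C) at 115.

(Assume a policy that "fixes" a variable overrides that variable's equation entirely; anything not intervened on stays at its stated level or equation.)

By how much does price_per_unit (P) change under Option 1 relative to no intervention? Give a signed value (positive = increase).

Baseline:
  C = 68
  P = 287 + 6·68 = 695
Option 1 (C := 115):
  C = 115
  P = 287 + 6·115 = 977
Change in P: 977 − 695 = 282

282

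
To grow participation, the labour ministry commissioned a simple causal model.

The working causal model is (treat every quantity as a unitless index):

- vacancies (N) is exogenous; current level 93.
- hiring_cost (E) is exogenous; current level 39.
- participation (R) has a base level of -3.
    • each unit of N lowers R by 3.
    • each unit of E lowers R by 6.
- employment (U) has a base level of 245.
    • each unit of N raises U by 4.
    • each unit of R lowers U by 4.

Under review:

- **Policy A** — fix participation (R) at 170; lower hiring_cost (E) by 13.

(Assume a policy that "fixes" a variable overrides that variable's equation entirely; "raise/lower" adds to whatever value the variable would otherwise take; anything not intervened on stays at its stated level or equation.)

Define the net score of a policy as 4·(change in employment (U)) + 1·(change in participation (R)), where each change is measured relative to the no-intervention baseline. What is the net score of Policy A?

Baseline:
  N = 93
  E = 39
  R = -3 − 3·93 − 6·39 = -516
  U = 245 + 4·93 − 4·(-516) = 2681
Policy A (R := 170, E − 13):
  N = 93
  E = 39 − 13 = 26
  R = 170
  U = 245 + 4·93 − 4·170 = -63
ΔU = -63 − 2681 = -2744; ΔR = 170 − (-516) = 686
Score = 4·(-2744) + 1·686 = -10290

-10290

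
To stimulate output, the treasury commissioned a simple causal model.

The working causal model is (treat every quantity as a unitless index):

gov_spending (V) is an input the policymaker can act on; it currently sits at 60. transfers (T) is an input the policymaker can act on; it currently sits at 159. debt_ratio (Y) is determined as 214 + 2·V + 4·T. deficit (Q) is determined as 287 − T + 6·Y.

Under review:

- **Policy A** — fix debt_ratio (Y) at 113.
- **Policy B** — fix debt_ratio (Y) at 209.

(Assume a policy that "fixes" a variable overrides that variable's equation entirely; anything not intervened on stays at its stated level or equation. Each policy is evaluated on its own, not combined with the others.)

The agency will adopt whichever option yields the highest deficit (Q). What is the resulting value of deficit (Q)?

1382

Policy A (Y := 113):
  V = 60
  T = 159
  Y = 113
  Q = 287 − 159 + 6·113 = 806
Policy B (Y := 209):
  V = 60
  T = 159
  Y = 209
  Q = 287 − 159 + 6·209 = 1382
Comparing — Policy A: Q=806, Policy B: Q=1382. Highest is 1382 (Policy B).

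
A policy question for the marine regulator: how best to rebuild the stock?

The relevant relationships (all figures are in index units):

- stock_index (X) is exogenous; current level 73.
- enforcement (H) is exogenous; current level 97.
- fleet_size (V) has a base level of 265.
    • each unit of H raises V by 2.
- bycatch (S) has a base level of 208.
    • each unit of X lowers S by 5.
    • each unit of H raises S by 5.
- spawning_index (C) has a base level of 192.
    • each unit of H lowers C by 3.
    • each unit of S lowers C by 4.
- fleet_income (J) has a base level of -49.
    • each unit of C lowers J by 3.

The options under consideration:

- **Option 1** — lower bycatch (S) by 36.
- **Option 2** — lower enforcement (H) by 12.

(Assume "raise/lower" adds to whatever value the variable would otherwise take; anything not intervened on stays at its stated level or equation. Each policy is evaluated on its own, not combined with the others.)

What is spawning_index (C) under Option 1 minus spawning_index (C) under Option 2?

Option 1 (S − 36):
  X = 73
  H = 97
  S = 208 − 5·73 + 5·97 (−36 from intervention) = 292
  C = 192 − 3·97 − 4·292 = -1267
Option 2 (H − 12):
  X = 73
  H = 97 − 12 = 85
  S = 208 − 5·73 + 5·85 = 268
  C = 192 − 3·85 − 4·268 = -1135
C: -1267 − (-1135) = -132

-132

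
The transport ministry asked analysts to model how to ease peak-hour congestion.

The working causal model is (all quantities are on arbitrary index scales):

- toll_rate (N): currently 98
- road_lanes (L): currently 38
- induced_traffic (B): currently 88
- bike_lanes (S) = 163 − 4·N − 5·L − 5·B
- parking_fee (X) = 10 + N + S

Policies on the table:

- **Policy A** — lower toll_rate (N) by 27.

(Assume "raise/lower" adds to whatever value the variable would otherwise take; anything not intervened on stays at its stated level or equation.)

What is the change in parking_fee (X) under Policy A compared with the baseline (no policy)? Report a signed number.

Baseline:
  N = 98
  L = 38
  B = 88
  S = 163 − 4·98 − 5·38 − 5·88 = -859
  X = 10 + 98 + (-859) = -751
Policy A (N − 27):
  N = 98 − 27 = 71
  L = 38
  B = 88
  S = 163 − 4·71 − 5·38 − 5·88 = -751
  X = 10 + 71 + (-751) = -670
Change in X: -670 − (-751) = 81

81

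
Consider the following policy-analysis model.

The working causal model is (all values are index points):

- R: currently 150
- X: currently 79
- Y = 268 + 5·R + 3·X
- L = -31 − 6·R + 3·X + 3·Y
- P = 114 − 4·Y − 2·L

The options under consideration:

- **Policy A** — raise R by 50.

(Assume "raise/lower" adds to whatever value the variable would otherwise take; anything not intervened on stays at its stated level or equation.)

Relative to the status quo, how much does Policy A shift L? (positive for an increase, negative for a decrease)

450

Baseline:
  R = 150
  X = 79
  Y = 268 + 5·150 + 3·79 = 1255
  L = -31 − 6·150 + 3·79 + 3·1255 = 3071
Policy A (R + 50):
  R = 150 + 50 = 200
  X = 79
  Y = 268 + 5·200 + 3·79 = 1505
  L = -31 − 6·200 + 3·79 + 3·1505 = 3521
Change in L: 3521 − 3071 = 450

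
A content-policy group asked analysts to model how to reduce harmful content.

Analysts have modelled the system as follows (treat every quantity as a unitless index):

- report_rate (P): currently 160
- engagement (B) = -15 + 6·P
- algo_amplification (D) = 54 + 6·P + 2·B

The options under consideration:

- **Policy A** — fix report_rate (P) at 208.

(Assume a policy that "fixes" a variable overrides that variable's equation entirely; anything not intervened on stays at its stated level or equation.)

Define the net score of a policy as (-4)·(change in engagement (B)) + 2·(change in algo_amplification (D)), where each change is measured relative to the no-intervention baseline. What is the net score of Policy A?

576

Baseline:
  P = 160
  B = -15 + 6·160 = 945
  D = 54 + 6·160 + 2·945 = 2904
Policy A (P := 208):
  P = 208
  B = -15 + 6·208 = 1233
  D = 54 + 6·208 + 2·1233 = 3768
ΔB = 1233 − 945 = 288; ΔD = 3768 − 2904 = 864
Score = (-4)·288 + 2·864 = 576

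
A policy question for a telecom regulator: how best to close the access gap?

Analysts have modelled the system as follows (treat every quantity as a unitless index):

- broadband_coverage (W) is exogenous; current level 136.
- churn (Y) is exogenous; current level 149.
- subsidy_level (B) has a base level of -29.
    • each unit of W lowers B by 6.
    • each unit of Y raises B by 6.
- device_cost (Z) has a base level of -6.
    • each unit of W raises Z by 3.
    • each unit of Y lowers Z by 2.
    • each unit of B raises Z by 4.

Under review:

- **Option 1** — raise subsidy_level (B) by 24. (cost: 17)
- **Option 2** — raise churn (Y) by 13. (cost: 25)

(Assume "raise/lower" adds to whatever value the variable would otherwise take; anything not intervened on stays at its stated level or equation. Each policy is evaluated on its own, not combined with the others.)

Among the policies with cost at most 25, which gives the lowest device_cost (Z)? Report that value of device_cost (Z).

396

Option 1 (B + 24):
  W = 136
  Y = 149
  B = -29 − 6·136 + 6·149 (+24 from intervention) = 73
  Z = -6 + 3·136 − 2·149 + 4·73 = 396
Option 2 (Y + 13):
  W = 136
  Y = 149 + 13 = 162
  B = -29 − 6·136 + 6·162 = 127
  Z = -6 + 3·136 − 2·162 + 4·127 = 586
Comparing — Option 1: Z=396, Option 2: Z=586. Lowest is 396 (Option 1).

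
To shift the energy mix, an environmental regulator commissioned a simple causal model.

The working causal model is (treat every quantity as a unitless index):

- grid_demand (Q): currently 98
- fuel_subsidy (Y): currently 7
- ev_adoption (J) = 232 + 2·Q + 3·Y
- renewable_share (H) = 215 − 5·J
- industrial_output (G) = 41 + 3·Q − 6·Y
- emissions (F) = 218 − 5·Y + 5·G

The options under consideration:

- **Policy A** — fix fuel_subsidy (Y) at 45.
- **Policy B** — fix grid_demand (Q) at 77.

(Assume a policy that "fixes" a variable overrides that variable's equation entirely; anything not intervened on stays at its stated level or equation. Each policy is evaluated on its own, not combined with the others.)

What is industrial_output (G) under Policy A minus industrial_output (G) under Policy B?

-165

Policy A (Y := 45):
  Q = 98
  Y = 45
  G = 41 + 3·98 − 6·45 = 65
Policy B (Q := 77):
  Q = 77
  Y = 7
  G = 41 + 3·77 − 6·7 = 230
G: 65 − 230 = -165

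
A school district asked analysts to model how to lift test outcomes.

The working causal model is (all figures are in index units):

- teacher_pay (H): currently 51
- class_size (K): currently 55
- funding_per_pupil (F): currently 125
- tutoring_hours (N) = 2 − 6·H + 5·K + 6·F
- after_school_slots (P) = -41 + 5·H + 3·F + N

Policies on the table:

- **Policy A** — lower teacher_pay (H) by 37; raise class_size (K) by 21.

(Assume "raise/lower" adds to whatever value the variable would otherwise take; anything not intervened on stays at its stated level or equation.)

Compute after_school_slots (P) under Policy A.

Policy A (H − 37, K + 21):
  H = 51 − 37 = 14
  K = 55 + 21 = 76
  F = 125
  N = 2 − 6·14 + 5·76 + 6·125 = 1048
  P = -41 + 5·14 + 3·125 + 1048 = 1452

1452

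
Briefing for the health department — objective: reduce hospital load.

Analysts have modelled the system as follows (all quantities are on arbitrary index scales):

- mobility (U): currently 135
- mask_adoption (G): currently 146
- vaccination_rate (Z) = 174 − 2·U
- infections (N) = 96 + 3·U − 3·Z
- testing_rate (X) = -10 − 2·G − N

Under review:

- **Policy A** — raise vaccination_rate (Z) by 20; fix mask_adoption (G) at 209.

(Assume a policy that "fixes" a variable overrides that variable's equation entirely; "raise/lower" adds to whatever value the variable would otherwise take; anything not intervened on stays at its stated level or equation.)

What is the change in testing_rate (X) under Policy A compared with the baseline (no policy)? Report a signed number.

Baseline:
  U = 135
  G = 146
  Z = 174 − 2·135 = -96
  N = 96 + 3·135 − 3·(-96) = 789
  X = -10 − 2·146 − 789 = -1091
Policy A (Z + 20, G := 209):
  U = 135
  G = 209
  Z = 174 − 2·135 (+20 from intervention) = -76
  N = 96 + 3·135 − 3·(-76) = 729
  X = -10 − 2·209 − 729 = -1157
Change in X: -1157 − (-1091) = -66

-66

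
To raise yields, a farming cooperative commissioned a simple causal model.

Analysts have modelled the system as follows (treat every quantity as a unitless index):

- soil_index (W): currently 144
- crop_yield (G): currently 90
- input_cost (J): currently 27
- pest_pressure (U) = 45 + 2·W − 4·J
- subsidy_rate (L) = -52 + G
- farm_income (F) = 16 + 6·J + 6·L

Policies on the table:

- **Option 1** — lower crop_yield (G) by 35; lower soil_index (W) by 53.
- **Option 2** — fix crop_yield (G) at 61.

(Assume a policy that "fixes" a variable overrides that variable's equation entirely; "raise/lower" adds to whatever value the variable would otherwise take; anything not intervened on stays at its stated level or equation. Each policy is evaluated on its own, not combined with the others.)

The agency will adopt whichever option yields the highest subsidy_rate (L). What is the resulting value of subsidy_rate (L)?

Option 1 (G − 35, W − 53):
  G = 90 − 35 = 55
  L = -52 + 55 = 3
Option 2 (G := 61):
  G = 61
  L = -52 + 61 = 9
Comparing — Option 1: L=3, Option 2: L=9. Highest is 9 (Option 2).

9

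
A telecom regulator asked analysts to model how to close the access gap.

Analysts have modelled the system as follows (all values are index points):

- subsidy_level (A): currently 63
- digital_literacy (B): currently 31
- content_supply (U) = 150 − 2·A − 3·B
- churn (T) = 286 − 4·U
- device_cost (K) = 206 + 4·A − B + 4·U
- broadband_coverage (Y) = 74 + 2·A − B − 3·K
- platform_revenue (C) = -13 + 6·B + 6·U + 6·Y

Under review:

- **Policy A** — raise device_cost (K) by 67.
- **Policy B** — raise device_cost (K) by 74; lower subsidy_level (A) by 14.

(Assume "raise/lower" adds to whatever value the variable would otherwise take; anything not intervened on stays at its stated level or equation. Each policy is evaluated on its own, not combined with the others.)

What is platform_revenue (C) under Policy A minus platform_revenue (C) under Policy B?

Policy A (K + 67):
  A = 63
  B = 31
  U = 150 − 2·63 − 3·31 = -69
  K = 206 + 4·63 − 31 + 4·(-69) (+67 from intervention) = 218
  Y = 74 + 2·63 − 31 − 3·218 = -485
  C = -13 + 6·31 + 6·(-69) + 6·(-485) = -3151
Policy B (K + 74, A − 14):
  A = 63 − 14 = 49
  B = 31
  U = 150 − 2·49 − 3·31 = -41
  K = 206 + 4·49 − 31 + 4·(-41) (+74 from intervention) = 281
  Y = 74 + 2·49 − 31 − 3·281 = -702
  C = -13 + 6·31 + 6·(-41) + 6·(-702) = -4285
C: -3151 − (-4285) = 1134

1134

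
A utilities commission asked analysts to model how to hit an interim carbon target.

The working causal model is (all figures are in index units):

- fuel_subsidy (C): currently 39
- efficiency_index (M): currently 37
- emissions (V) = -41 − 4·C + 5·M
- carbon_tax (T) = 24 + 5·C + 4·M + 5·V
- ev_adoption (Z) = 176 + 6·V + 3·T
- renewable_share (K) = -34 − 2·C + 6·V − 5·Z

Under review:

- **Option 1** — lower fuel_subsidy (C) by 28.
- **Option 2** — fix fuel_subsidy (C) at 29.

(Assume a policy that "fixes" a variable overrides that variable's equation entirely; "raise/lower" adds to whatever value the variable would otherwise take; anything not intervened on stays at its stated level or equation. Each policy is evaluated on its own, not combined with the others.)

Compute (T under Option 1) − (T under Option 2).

270

Option 1 (C − 28):
  C = 39 − 28 = 11
  M = 37
  V = -41 − 4·11 + 5·37 = 100
  T = 24 + 5·11 + 4·37 + 5·100 = 727
Option 2 (C := 29):
  C = 29
  M = 37
  V = -41 − 4·29 + 5·37 = 28
  T = 24 + 5·29 + 4·37 + 5·28 = 457
T: 727 − 457 = 270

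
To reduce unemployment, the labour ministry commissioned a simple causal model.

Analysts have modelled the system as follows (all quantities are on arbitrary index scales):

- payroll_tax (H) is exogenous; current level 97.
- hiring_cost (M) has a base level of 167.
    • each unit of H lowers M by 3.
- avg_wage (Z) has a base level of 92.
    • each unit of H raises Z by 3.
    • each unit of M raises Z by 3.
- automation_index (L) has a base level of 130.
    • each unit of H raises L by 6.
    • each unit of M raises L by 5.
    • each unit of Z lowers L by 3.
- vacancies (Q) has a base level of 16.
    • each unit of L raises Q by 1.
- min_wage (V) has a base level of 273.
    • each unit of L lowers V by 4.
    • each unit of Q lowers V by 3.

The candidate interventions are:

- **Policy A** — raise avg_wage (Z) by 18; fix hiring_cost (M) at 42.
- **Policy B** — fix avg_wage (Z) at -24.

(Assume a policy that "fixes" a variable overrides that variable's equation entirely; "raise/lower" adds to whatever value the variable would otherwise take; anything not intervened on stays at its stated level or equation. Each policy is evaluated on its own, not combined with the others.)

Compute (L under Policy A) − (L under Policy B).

Policy A (Z + 18, M := 42):
  H = 97
  M = 42
  Z = 92 + 3·97 + 3·42 (+18 from intervention) = 527
  L = 130 + 6·97 + 5·42 − 3·527 = -659
Policy B (Z := -24):
  H = 97
  M = 167 − 3·97 = -124
  Z = -24
  L = 130 + 6·97 + 5·(-124) − 3·(-24) = 164
L: -659 − 164 = -823

-823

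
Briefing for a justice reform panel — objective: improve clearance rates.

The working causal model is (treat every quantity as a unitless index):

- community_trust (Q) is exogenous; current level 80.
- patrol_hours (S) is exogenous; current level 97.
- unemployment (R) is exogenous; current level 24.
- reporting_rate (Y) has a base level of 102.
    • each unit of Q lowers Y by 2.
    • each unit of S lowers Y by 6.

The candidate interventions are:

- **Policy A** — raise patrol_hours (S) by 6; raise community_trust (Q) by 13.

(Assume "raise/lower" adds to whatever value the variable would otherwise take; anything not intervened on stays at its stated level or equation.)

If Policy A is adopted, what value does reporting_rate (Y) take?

-702

Policy A (S + 6, Q + 13):
  Q = 80 + 13 = 93
  S = 97 + 6 = 103
  Y = 102 − 2·93 − 6·103 = -702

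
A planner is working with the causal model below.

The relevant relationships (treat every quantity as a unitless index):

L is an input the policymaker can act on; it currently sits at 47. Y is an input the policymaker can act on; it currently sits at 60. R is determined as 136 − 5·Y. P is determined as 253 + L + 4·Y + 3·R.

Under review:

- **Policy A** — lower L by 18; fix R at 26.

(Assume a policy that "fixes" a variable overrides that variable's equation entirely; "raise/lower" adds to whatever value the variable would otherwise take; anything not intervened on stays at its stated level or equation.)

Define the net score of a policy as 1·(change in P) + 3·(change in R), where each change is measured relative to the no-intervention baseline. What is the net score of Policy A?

1122

Baseline:
  L = 47
  Y = 60
  R = 136 − 5·60 = -164
  P = 253 + 47 + 4·60 + 3·(-164) = 48
Policy A (L − 18, R := 26):
  L = 47 − 18 = 29
  Y = 60
  R = 26
  P = 253 + 29 + 4·60 + 3·26 = 600
ΔP = 600 − 48 = 552; ΔR = 26 − (-164) = 190
Score = 1·552 + 3·190 = 1122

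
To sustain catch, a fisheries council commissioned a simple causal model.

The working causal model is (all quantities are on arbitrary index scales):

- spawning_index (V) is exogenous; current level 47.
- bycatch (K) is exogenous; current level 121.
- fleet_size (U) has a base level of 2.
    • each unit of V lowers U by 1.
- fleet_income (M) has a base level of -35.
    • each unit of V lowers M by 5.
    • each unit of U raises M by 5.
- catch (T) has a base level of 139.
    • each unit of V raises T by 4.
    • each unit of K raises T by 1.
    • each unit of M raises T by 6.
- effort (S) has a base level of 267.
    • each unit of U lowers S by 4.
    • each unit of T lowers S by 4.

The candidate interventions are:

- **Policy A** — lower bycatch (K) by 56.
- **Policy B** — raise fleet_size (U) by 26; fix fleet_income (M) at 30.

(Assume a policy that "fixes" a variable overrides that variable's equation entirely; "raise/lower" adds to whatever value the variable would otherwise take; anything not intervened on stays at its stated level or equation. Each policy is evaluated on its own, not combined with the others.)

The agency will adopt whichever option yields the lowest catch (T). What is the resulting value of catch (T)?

Policy A (K − 56):
  V = 47
  K = 121 − 56 = 65
  U = 2 − 47 = -45
  M = -35 − 5·47 + 5·(-45) = -495
  T = 139 + 4·47 + 65 + 6·(-495) = -2578
Policy B (U + 26, M := 30):
  V = 47
  K = 121
  U = 2 − 47 (+26 from intervention) = -19
  M = 30
  T = 139 + 4·47 + 121 + 6·30 = 628
Comparing — Policy A: T=-2578, Policy B: T=628. Lowest is -2578 (Policy A).

-2578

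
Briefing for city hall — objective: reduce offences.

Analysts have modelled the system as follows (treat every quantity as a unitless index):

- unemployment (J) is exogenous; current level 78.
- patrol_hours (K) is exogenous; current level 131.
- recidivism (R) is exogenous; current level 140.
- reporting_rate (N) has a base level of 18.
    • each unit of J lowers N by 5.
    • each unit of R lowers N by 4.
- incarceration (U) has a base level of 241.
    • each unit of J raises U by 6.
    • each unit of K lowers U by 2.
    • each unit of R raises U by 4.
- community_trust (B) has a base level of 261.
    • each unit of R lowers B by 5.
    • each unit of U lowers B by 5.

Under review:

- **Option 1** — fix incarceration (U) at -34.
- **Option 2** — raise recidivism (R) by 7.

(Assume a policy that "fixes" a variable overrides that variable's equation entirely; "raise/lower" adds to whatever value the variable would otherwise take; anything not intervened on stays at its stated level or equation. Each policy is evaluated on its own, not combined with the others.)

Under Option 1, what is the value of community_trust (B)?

-269

Option 1 (U := -34):
  J = 78
  K = 131
  R = 140
  U = -34
  B = 261 − 5·140 − 5·(-34) = -269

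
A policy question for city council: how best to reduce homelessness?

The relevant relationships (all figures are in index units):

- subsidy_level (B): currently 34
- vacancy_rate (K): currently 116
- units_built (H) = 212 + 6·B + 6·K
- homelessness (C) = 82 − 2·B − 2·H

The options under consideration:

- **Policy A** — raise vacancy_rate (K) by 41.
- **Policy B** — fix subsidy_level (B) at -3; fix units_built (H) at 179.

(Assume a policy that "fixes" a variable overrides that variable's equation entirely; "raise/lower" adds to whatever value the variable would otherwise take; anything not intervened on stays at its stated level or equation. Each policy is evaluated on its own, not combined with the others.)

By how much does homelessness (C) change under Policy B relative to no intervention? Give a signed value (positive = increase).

Baseline:
  B = 34
  K = 116
  H = 212 + 6·34 + 6·116 = 1112
  C = 82 − 2·34 − 2·1112 = -2210
Policy B (B := -3, H := 179):
  B = -3
  K = 116
  H = 179
  C = 82 − 2·(-3) − 2·179 = -270
Change in C: -270 − (-2210) = 1940

1940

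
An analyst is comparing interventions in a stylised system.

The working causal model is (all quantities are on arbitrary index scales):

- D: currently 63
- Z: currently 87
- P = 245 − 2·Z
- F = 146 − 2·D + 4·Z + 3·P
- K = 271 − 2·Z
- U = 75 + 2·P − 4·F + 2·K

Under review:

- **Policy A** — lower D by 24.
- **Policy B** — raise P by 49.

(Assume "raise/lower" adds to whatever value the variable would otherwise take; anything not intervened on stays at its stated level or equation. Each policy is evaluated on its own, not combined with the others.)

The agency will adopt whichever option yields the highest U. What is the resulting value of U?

-2105

Policy A (D − 24):
  D = 63 − 24 = 39
  Z = 87
  P = 245 − 2·87 = 71
  F = 146 − 2·39 + 4·87 + 3·71 = 629
  K = 271 − 2·87 = 97
  U = 75 + 2·71 − 4·629 + 2·97 = -2105
Policy B (P + 49):
  D = 63
  Z = 87
  P = 245 − 2·87 (+49 from intervention) = 120
  F = 146 − 2·63 + 4·87 + 3·120 = 728
  K = 271 − 2·87 = 97
  U = 75 + 2·120 − 4·728 + 2·97 = -2403
Comparing — Policy A: U=-2105, Policy B: U=-2403. Highest is -2105 (Policy A).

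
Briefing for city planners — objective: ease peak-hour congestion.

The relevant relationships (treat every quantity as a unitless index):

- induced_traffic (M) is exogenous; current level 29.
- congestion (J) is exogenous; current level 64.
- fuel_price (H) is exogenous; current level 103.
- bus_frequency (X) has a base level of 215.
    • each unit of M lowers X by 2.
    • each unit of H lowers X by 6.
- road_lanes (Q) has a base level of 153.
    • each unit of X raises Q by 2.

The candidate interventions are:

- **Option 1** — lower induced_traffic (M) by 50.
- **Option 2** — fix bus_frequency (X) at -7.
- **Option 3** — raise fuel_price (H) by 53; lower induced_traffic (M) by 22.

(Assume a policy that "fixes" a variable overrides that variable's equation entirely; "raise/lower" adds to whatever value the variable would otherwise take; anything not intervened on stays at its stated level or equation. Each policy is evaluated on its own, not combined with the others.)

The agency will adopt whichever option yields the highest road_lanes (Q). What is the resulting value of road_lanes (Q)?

Option 1 (M − 50):
  M = 29 − 50 = -21
  H = 103
  X = 215 − 2·(-21) − 6·103 = -361
  Q = 153 + 2·(-361) = -569
Option 2 (X := -7):
  M = 29
  H = 103
  X = -7
  Q = 153 + 2·(-7) = 139
Option 3 (H + 53, M − 22):
  M = 29 − 22 = 7
  H = 103 + 53 = 156
  X = 215 − 2·7 − 6·156 = -735
  Q = 153 + 2·(-735) = -1317
Comparing — Option 1: Q=-569, Option 2: Q=139, Option 3: Q=-1317. Highest is 139 (Option 2).

139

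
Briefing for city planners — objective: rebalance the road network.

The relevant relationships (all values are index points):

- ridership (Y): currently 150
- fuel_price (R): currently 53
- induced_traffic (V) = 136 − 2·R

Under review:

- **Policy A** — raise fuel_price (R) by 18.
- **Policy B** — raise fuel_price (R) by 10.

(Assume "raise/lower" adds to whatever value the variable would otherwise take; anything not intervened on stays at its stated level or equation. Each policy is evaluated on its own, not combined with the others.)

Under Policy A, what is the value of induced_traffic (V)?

Policy A (R + 18):
  R = 53 + 18 = 71
  V = 136 − 2·71 = -6

-6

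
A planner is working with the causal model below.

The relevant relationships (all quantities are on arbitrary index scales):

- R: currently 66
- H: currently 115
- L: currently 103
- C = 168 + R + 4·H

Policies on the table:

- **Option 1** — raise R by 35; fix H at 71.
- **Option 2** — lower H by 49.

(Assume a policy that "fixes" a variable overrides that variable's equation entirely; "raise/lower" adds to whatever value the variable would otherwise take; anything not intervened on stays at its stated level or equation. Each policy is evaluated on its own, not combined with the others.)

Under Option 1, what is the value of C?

Option 1 (R + 35, H := 71):
  R = 66 + 35 = 101
  H = 71
  C = 168 + 101 + 4·71 = 553

553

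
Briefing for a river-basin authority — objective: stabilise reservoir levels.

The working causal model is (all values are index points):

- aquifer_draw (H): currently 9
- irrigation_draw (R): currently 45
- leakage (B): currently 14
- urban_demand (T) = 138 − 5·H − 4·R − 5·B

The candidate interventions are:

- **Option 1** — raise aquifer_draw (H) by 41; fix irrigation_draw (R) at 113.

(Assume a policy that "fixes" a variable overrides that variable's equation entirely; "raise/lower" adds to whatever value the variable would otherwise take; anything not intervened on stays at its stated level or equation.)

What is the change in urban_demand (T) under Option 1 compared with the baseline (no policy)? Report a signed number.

Baseline:
  H = 9
  R = 45
  B = 14
  T = 138 − 5·9 − 4·45 − 5·14 = -157
Option 1 (H + 41, R := 113):
  H = 9 + 41 = 50
  R = 113
  B = 14
  T = 138 − 5·50 − 4·113 − 5·14 = -634
Change in T: -634 − (-157) = -477

-477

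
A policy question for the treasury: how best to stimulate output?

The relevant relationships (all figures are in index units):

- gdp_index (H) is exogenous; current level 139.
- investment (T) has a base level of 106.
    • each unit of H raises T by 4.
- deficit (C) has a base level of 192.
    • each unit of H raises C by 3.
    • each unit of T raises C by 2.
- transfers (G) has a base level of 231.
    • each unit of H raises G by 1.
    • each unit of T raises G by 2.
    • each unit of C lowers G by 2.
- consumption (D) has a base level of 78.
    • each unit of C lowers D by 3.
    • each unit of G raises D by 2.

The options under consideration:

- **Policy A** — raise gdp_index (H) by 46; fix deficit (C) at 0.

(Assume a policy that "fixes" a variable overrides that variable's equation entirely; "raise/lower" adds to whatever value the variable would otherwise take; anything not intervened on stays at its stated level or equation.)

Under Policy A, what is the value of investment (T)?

846

Policy A (H + 46, C := 0):
  H = 139 + 46 = 185
  T = 106 + 4·185 = 846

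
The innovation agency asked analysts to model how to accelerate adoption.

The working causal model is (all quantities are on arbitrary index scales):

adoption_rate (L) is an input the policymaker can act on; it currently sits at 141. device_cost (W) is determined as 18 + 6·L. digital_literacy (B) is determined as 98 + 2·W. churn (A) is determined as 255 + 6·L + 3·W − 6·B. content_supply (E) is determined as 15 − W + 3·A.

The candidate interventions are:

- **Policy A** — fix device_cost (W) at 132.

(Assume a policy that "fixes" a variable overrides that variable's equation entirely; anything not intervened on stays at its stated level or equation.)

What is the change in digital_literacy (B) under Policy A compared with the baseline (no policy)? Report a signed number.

Baseline:
  L = 141
  W = 18 + 6·141 = 864
  B = 98 + 2·864 = 1826
Policy A (W := 132):
  L = 141
  W = 132
  B = 98 + 2·132 = 362
Change in B: 362 − 1826 = -1464

-1464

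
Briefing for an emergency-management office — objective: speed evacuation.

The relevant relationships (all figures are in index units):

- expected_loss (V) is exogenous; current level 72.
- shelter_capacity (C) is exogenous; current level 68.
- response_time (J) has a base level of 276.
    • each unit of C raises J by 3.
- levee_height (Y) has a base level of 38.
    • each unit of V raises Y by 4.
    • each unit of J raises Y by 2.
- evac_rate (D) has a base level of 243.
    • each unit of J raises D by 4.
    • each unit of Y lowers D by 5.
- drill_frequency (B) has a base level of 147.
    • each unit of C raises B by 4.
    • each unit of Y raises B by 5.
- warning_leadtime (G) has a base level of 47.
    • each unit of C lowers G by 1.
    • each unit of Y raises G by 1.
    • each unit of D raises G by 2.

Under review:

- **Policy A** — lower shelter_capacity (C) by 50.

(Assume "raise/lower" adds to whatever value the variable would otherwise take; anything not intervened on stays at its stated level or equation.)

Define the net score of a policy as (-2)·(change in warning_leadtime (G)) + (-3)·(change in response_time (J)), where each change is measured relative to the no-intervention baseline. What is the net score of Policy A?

Baseline:
  V = 72
  C = 68
  J = 276 + 3·68 = 480
  Y = 38 + 4·72 + 2·480 = 1286
  D = 243 + 4·480 − 5·1286 = -4267
  G = 47 − 68 + 1286 + 2·(-4267) = -7269
Policy A (C − 50):
  V = 72
  C = 68 − 50 = 18
  J = 276 + 3·18 = 330
  Y = 38 + 4·72 + 2·330 = 986
  D = 243 + 4·330 − 5·986 = -3367
  G = 47 − 18 + 986 + 2·(-3367) = -5719
ΔG = -5719 − (-7269) = 1550; ΔJ = 330 − 480 = -150
Score = (-2)·1550 + (-3)·(-150) = -2650

-2650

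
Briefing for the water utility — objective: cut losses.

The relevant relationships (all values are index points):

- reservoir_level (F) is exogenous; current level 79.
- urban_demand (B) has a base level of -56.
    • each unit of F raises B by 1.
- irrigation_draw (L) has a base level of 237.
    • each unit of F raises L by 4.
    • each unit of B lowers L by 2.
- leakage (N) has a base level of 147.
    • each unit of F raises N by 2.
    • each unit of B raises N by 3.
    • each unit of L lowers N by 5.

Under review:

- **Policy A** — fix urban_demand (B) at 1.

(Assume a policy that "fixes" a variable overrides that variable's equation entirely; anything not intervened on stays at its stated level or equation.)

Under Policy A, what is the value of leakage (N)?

Policy A (B := 1):
  F = 79
  B = 1
  L = 237 + 4·79 − 2·1 = 551
  N = 147 + 2·79 + 3·1 − 5·551 = -2447

-2447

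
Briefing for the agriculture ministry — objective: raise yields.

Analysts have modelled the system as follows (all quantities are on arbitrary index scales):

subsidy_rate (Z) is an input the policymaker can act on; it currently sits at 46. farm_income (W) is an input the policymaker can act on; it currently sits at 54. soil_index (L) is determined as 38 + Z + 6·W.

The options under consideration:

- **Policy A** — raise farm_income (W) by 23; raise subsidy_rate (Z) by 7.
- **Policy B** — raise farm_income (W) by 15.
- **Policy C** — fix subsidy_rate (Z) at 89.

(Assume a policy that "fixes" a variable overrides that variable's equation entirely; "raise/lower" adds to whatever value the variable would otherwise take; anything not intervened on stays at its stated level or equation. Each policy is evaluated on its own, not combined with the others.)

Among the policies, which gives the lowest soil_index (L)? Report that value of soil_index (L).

451

Policy A (W + 23, Z + 7):
  Z = 46 + 7 = 53
  W = 54 + 23 = 77
  L = 38 + 53 + 6·77 = 553
Policy B (W + 15):
  Z = 46
  W = 54 + 15 = 69
  L = 38 + 46 + 6·69 = 498
Policy C (Z := 89):
  Z = 89
  W = 54
  L = 38 + 89 + 6·54 = 451
Comparing — Policy A: L=553, Policy B: L=498, Policy C: L=451. Lowest is 451 (Policy C).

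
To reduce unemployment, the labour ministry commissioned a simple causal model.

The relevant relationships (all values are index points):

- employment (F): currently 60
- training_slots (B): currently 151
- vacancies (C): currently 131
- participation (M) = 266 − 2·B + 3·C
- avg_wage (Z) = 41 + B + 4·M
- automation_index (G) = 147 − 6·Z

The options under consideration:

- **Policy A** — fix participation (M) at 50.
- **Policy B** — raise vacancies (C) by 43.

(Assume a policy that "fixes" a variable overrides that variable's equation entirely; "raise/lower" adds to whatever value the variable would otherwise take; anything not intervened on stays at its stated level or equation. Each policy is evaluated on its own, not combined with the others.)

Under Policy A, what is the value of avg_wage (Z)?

Policy A (M := 50):
  B = 151
  C = 131
  M = 50
  Z = 41 + 151 + 4·50 = 392

392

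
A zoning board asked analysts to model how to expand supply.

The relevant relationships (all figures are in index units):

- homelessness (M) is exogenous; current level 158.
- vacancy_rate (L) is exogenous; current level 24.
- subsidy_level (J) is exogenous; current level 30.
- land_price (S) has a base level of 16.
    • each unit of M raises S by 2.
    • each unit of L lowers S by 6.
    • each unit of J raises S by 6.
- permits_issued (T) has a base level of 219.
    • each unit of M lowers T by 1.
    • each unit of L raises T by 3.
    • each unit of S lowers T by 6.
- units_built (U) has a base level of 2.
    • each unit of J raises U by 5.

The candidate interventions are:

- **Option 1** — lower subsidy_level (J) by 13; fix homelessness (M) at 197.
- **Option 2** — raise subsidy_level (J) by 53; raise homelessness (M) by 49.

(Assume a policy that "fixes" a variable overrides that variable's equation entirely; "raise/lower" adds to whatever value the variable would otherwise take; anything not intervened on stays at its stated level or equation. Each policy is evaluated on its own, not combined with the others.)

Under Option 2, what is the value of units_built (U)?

Option 2 (J + 53, M + 49):
  J = 30 + 53 = 83
  U = 2 + 5·83 = 417

417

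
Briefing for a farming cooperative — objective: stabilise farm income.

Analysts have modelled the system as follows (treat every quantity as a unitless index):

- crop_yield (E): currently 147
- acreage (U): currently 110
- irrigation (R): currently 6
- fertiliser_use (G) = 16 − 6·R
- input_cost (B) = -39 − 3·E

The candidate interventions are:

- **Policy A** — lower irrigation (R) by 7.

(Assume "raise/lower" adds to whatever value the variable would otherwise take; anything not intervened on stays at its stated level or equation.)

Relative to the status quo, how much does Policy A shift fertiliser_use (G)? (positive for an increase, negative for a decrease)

Baseline:
  R = 6
  G = 16 − 6·6 = -20
Policy A (R − 7):
  R = 6 − 7 = -1
  G = 16 − 6·(-1) = 22
Change in G: 22 − (-20) = 42

42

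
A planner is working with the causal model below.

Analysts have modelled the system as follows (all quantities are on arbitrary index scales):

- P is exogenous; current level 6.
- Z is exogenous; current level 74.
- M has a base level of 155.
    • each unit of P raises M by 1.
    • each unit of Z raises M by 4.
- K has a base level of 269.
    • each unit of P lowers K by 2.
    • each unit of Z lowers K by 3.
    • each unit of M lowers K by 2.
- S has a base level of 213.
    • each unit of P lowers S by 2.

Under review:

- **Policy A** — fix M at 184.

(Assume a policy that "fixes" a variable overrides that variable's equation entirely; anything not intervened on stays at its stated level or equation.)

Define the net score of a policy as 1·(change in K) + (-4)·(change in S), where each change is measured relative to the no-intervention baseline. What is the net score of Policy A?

546

Baseline:
  P = 6
  Z = 74
  M = 155 + 6 + 4·74 = 457
  K = 269 − 2·6 − 3·74 − 2·457 = -879
  S = 213 − 2·6 = 201
Policy A (M := 184):
  P = 6
  Z = 74
  M = 184
  K = 269 − 2·6 − 3·74 − 2·184 = -333
  S = 213 − 2·6 = 201
ΔK = -333 − (-879) = 546; ΔS = 201 − 201 = 0
Score = 1·546 + (-4)·0 = 546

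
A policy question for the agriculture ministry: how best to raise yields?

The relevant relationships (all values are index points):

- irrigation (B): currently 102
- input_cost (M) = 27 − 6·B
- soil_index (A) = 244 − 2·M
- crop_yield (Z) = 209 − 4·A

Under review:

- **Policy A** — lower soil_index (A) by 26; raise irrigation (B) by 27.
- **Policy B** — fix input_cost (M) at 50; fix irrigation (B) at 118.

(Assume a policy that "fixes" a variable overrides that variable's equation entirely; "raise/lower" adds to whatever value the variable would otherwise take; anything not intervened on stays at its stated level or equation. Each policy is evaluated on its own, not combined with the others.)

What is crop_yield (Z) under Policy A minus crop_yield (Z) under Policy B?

-6272

Policy A (A − 26, B + 27):
  B = 102 + 27 = 129
  M = 27 − 6·129 = -747
  A = 244 − 2·(-747) (−26 from intervention) = 1712
  Z = 209 − 4·1712 = -6639
Policy B (M := 50, B := 118):
  B = 118
  M = 50
  A = 244 − 2·50 = 144
  Z = 209 − 4·144 = -367
Z: -6639 − (-367) = -6272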